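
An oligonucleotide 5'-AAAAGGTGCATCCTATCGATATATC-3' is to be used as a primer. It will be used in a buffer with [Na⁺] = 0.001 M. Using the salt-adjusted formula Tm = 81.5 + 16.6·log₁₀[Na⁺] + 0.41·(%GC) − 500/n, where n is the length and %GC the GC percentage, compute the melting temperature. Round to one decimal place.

Length n = 25. G=4, T=7, A=9, C=5
G+C = 9, so %GC = 9/25 × 100 = 36%
Salt term: 16.6 × (-3) = -49.8
GC term: 0.41 × 36 = 14.76; length term: −500/25 = −20
Tm = 81.5 + (-49.8) + 14.76 − 20 = 26.46 → 26.5°C

26.5°C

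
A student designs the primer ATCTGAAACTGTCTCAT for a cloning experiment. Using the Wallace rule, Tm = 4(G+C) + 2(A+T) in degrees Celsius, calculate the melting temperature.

Counting bases: A=5, G=2, T=6, C=4
A+T = 11, G+C = 6
Tm = 2×11 + 4×6 = 46°C

46°C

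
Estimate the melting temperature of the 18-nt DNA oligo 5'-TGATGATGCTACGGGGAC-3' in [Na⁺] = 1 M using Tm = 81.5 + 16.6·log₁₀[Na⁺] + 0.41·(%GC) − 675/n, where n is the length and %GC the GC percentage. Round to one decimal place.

Length n = 18. Base counts: T=4, A=4, G=7, C=3
G+C = 10, so %GC = 10/18 × 100 = 55.556%
Salt term: 16.6 × (0) = 0
GC term: 0.41 × 55.556 = 22.778; length term: −675/18 = −37.5
Tm = 81.5 + (0) + 22.778 − 37.5 = 66.778 → 66.8°C

66.8°C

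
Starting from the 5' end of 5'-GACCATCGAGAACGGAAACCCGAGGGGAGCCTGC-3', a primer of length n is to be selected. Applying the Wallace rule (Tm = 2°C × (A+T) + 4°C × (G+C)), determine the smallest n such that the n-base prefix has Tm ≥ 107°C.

n = 33

First 32 bases: GACCATCGAGAACGGAAACCCGAGGGGAGCCT → Tm = 104°C (< 107°C)
First 33 bases: GACCATCGAGAACGGAAACCCGAGGGGAGCCTG → Tm = 108°C (≥ 107°C)
Since every base adds ≥2°C, Tm only increases with n, so the threshold is first crossed at n = 33.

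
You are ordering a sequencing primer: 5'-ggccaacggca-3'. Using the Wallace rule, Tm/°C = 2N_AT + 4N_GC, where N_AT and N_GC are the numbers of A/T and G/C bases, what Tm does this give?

Scanning the sequence gives G=4, T=0, A=3, C=4.
AT pairs contribute 3, GC pairs contribute 8.
Tm = 2×3 + 4×8 = 38°C

38°C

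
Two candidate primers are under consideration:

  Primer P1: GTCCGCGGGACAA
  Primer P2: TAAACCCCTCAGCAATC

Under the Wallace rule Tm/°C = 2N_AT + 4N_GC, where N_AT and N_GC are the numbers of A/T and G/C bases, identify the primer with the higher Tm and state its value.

Primer P1: A+T=4, G+C=9 → Tm = 2(4)+4(9) = 44°C
Primer P2: A+T=9, G+C=8 → Tm = 2(9)+4(8) = 50°C
44°C vs 50°C → primer P2 is higher.

Primer P2, 50°C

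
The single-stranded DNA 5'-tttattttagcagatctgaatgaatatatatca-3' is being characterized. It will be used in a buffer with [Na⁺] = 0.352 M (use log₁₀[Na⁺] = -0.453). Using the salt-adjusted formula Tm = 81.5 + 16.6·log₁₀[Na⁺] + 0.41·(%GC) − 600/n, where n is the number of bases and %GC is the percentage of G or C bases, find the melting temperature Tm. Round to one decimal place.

Length n = 33. Counting bases: T=14, A=12, C=3, G=4
G+C = 7, so %GC = 7/33 × 100 = 21.212%
Salt term: 16.6 × (-0.453) = -7.52
GC term: 0.41 × 21.212 = 8.697; length term: −600/33 = −18.182
Tm = 81.5 + (-7.52) + 8.697 − 18.182 = 64.495 → 64.5°C

64.5°C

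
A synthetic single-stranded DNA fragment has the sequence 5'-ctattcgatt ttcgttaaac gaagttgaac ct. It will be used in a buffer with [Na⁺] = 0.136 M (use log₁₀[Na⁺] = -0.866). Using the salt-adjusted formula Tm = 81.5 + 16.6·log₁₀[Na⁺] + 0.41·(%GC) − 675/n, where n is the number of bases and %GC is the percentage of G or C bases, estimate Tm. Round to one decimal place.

Length n = 32. Base counts: A=9, G=5, T=12, C=6
G+C = 11, so %GC = 11/32 × 100 = 34.375%
Salt term: 16.6 × (-0.866) = -14.376
GC term: 0.41 × 34.375 = 14.094; length term: −675/32 = −21.094
Tm = 81.5 + (-14.376) + 14.094 − 21.094 = 60.124 → 60.1°C

60.1°C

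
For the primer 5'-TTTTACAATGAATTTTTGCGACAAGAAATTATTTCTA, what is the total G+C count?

A=13, C=4, T=16, G=4
Total G or C: 4 + 4 = 8

8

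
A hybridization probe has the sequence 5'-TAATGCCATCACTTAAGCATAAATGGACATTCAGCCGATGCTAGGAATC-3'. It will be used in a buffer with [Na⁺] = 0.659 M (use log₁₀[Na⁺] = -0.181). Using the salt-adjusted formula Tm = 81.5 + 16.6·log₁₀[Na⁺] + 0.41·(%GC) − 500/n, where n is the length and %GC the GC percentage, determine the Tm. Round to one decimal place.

85.0°C

Length n = 49. G=9, C=11, A=17, T=12
G+C = 20, so %GC = 20/49 × 100 = 40.816%
Salt term: 16.6 × (-0.181) = -3.005
GC term: 0.41 × 40.816 = 16.735; length term: −500/49 = −10.204
Tm = 81.5 + (-3.005) + 16.735 − 10.204 = 85.026 → 85.0°C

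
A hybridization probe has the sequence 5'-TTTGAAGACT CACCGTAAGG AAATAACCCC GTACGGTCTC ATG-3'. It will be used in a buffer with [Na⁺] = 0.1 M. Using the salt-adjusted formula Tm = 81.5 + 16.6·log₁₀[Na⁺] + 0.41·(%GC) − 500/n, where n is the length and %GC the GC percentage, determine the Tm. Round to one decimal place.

Length n = 43. Counting bases: G=9, T=10, A=13, C=11
G+C = 20, so %GC = 20/43 × 100 = 46.512%
Salt term: 16.6 × (-1) = -16.6
GC term: 0.41 × 46.512 = 19.07; length term: −500/43 = −11.628
Tm = 81.5 + (-16.6) + 19.07 − 11.628 = 72.342 → 72.3°C

72.3°C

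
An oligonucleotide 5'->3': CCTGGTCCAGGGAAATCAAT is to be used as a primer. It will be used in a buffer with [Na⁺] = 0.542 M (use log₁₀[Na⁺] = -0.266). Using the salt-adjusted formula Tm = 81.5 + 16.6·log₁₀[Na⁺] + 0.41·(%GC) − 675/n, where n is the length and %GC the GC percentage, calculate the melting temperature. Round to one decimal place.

Length n = 20. T=4, G=5, C=5, A=6
G+C = 10, so %GC = 10/20 × 100 = 50%
Salt term: 16.6 × (-0.266) = -4.416
GC term: 0.41 × 50 = 20.5; length term: −675/20 = −33.75
Tm = 81.5 + (-4.416) + 20.5 − 33.75 = 63.834 → 63.8°C

63.8°C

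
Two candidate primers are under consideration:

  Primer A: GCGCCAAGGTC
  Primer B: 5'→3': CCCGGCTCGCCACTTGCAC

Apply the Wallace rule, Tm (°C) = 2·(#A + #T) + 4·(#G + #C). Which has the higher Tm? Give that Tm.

Primer B, 66°C

Primer A: A+T=3, G+C=8 → Tm = 2(3)+4(8) = 38°C
Primer B: A+T=5, G+C=14 → Tm = 2(5)+4(14) = 66°C
38°C vs 66°C → primer B is higher.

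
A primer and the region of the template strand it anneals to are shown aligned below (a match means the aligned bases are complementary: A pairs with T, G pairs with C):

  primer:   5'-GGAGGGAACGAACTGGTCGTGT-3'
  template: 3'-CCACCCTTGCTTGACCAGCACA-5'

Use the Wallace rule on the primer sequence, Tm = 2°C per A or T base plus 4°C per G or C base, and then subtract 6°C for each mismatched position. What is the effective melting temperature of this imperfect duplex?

Primer base counts: A=5, T=4, G=10, C=3 → A+T=9, G+C=13
Perfect-match Tm = 2(9) + 4(13) = 18 + 52 = 70°C
Mismatches (positions where the bases are not complementary): 1 (at position 3)
Effective Tm = 70 − 1×6 = 70 − 6 = 64°C

64°C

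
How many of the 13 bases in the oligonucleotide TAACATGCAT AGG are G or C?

5

Counting bases: A=5, G=3, C=2, T=3
Total G or C: 3 + 2 = 5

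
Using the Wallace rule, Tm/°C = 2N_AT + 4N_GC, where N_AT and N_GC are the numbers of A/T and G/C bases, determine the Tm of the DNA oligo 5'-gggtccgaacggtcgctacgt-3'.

70°C

T=4, C=6, A=3, G=8
A+T = 7, G+C = 14
Tm = 2×7 + 4×14 = 70°C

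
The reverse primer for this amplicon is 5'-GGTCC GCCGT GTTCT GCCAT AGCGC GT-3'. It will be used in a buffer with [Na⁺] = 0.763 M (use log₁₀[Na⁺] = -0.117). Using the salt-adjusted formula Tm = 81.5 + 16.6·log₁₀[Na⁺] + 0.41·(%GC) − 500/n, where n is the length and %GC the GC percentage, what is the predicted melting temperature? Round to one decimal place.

Length n = 27. C=9, T=7, A=2, G=9
G+C = 18, so %GC = 18/27 × 100 = 66.667%
Salt term: 16.6 × (-0.117) = -1.942
GC term: 0.41 × 66.667 = 27.333; length term: −500/27 = −18.519
Tm = 81.5 + (-1.942) + 27.333 − 18.519 = 88.372 → 88.4°C

88.4°C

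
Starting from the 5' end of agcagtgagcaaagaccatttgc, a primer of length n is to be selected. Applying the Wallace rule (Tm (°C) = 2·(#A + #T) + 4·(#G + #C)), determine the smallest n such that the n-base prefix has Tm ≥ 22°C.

First 6 bases: AGCAGT → Tm = 18°C (< 22°C)
First 7 bases: AGCAGTG → Tm = 22°C (≥ 22°C)
Each additional base adds 2°C (A/T) or 4°C (G/C), so Tm is non-decreasing in n; n = 7 is the first length to reach 22°C.

n = 7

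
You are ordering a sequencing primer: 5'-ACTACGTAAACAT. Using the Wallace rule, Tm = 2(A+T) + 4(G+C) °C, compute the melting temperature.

34°C

Scanning the sequence gives T=3, A=6, G=1, C=3.
A+T = 9, G+C = 4
Tm = 2(9) + 4(4) = 18 + 16 = 34°C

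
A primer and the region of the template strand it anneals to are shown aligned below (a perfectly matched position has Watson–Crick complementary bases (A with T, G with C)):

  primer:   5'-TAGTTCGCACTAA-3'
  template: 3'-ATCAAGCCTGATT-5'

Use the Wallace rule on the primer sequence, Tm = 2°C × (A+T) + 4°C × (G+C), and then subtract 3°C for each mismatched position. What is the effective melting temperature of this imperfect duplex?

Primer base counts: A=4, T=4, G=2, C=3 → A+T=8, G+C=5
Perfect-match Tm = 2(8) + 4(5) = 16 + 20 = 36°C
Mismatches (positions where the bases are not complementary): 1 (at position 8)
Effective Tm = 36 − 1×3 = 36 − 3 = 33°C

33°C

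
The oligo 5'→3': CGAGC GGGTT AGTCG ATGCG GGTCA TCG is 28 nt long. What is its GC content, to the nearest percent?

C=6, G=12, A=4, T=6
G+C = 12 + 6 = 18 out of 28 bases
%GC = 18/28 × 100 = 64.29% ≈ 64%

64%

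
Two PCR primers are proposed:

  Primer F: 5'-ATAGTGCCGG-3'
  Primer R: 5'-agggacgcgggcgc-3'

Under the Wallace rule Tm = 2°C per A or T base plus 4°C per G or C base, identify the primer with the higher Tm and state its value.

Primer F: A+T=4, G+C=6 → Tm = 2(4)+4(6) = 32°C
Primer R: A+T=2, G+C=12 → Tm = 2(2)+4(12) = 52°C
32°C vs 52°C → primer R is higher.

Primer R, 52°C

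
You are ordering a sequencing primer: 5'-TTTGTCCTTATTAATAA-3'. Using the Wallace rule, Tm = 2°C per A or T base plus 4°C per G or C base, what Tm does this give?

Counting bases: C=2, G=1, T=9, A=5
So N_AT = 14 and N_GC = 3.
Tm = 4·3 + 2·14 = 12 + 28 = 40°C

40°C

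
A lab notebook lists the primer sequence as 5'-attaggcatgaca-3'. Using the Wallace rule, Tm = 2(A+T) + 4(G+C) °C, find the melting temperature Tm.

36°C

Base counts: T=3, G=3, A=5, C=2
So N_AT = 8 and N_GC = 5.
Tm = 2×8 + 4×5 = 36°C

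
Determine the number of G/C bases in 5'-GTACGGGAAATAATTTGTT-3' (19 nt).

6

Base counts: T=7, C=1, G=5, A=6
G+C = 5 + 1 = 6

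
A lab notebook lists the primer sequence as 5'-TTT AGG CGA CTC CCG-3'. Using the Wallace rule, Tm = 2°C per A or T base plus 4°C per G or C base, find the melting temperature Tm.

Base counts: C=5, G=4, T=4, A=2
So N_AT = 6 and N_GC = 9.
Tm = 4·9 + 2·6 = 36 + 12 = 48°C

48°C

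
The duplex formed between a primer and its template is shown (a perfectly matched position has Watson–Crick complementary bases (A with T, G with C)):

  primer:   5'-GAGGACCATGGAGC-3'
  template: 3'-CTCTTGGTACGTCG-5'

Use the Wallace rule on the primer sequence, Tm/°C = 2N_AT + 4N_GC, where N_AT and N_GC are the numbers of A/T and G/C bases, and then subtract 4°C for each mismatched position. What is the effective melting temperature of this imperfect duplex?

Primer base counts: A=4, T=1, G=6, C=3 → A+T=5, G+C=9
Perfect-match Tm = 2(5) + 4(9) = 10 + 36 = 46°C
Mismatches (positions where the bases are not complementary): 2 (at positions 4, 11)
Effective Tm = 46 − 2×4 = 46 − 8 = 38°C

38°C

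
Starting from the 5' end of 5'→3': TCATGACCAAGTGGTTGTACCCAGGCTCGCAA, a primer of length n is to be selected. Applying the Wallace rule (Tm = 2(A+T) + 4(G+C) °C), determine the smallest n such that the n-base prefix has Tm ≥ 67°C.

First 22 bases: TCATGACCAAGTGGTTGTACCC → Tm = 66°C (< 67°C)
First 23 bases: TCATGACCAAGTGGTTGTACCCA → Tm = 68°C (≥ 67°C)
Since every base adds ≥2°C, Tm only increases with n, so the threshold is first crossed at n = 23.

n = 23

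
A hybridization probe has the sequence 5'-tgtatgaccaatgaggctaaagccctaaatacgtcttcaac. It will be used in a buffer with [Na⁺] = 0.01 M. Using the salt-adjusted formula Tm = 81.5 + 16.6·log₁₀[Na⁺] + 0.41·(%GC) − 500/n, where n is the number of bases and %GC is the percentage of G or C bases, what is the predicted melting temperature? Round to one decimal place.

53.1°C

Length n = 41. C=10, T=10, A=14, G=7
G+C = 17, so %GC = 17/41 × 100 = 41.463%
Salt term: 16.6 × (-2) = -33.2
GC term: 0.41 × 41.463 = 17; length term: −500/41 = −12.195
Tm = 81.5 + (-33.2) + 17 − 12.195 = 53.105 → 53.1°C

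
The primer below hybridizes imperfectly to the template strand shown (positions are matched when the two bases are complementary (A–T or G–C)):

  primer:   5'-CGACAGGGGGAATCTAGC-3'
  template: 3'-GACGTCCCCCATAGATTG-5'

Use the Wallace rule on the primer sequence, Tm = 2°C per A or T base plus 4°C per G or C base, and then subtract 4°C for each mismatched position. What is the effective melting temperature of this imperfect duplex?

Primer base counts: A=5, T=2, G=7, C=4 → A+T=7, G+C=11
Perfect-match Tm = 2(7) + 4(11) = 14 + 44 = 58°C
Mismatches (positions where the bases are not complementary): 4 (at positions 2, 3, 11, 17)
Effective Tm = 58 − 4×4 = 58 − 16 = 42°C

42°C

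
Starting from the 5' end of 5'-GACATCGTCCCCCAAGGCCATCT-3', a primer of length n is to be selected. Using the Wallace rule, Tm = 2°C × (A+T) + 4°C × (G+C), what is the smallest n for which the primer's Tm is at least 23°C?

First 7 bases: GACATCG → Tm = 22°C (< 23°C)
First 8 bases: GACATCGT → Tm = 24°C (≥ 23°C)
Since every base adds ≥2°C, Tm only increases with n, so the threshold is first crossed at n = 8.

n = 8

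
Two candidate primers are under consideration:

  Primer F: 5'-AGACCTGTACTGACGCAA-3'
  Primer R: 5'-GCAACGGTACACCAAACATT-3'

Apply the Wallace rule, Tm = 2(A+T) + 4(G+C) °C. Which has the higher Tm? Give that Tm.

Primer R, 58°C

Primer F: A+T=9, G+C=9 → Tm = 2(9)+4(9) = 54°C
Primer R: A+T=11, G+C=9 → Tm = 2(11)+4(9) = 58°C
54°C vs 58°C → primer R is higher.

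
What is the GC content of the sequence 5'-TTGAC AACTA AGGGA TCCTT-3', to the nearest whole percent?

40%

Base counts: C=4, A=6, T=6, G=4
G+C = 4 + 4 = 8 out of 20 bases
%GC = 8/20 × 100 = 40% ≈ 40%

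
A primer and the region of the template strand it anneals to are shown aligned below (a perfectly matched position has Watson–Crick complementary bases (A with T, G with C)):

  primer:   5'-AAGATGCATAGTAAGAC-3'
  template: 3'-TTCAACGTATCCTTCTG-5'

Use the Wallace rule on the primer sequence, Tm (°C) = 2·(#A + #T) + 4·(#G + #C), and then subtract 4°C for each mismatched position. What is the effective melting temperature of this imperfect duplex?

38°C

Primer base counts: A=8, T=3, G=4, C=2 → A+T=11, G+C=6
Perfect-match Tm = 2(11) + 4(6) = 22 + 24 = 46°C
Mismatches (positions where the bases are not complementary): 2 (at positions 4, 12)
Effective Tm = 46 − 2×4 = 46 − 8 = 38°C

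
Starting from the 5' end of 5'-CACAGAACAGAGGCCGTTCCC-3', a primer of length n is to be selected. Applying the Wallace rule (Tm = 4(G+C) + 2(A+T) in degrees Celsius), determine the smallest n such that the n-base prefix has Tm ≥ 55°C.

n = 18

First 17 bases: CACAGAACAGAGGCCGT → Tm = 54°C (< 55°C)
First 18 bases: CACAGAACAGAGGCCGTT → Tm = 56°C (≥ 55°C)
Each additional base adds 2°C (A/T) or 4°C (G/C), so Tm is non-decreasing in n; n = 18 is the first length to reach 55°C.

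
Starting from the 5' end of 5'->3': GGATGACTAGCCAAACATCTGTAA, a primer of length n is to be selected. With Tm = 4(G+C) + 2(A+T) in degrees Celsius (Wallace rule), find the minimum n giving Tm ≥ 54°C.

First 18 bases: GGATGACTAGCCAAACAT → Tm = 52°C (< 54°C)
First 19 bases: GGATGACTAGCCAAACATC → Tm = 56°C (≥ 54°C)
Each additional base adds 2°C (A/T) or 4°C (G/C), so Tm is non-decreasing in n; n = 19 is the first length to reach 54°C.

n = 19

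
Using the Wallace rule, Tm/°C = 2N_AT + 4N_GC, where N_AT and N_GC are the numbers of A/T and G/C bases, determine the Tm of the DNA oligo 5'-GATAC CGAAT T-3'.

Base counts: T=3, C=2, A=4, G=2
AT pairs contribute 7, GC pairs contribute 4.
Tm = 2×7 + 4×4 = 30°C

30°C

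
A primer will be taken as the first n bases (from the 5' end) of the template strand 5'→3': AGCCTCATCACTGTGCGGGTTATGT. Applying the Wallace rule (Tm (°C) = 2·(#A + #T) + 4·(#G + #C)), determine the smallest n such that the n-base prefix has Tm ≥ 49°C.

First 15 bases: AGCCTCATCACTGTG → Tm = 46°C (< 49°C)
First 16 bases: AGCCTCATCACTGTGC → Tm = 50°C (≥ 49°C)
Since every base adds ≥2°C, Tm only increases with n, so the threshold is first crossed at n = 16.

n = 16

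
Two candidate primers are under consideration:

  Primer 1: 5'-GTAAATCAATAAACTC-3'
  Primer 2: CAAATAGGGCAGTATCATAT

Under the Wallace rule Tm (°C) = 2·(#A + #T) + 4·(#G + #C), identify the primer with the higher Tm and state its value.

Primer 1: A+T=12, G+C=4 → Tm = 2(12)+4(4) = 40°C
Primer 2: A+T=13, G+C=7 → Tm = 2(13)+4(7) = 54°C
40°C vs 54°C → primer 2 is higher.

Primer 2, 54°C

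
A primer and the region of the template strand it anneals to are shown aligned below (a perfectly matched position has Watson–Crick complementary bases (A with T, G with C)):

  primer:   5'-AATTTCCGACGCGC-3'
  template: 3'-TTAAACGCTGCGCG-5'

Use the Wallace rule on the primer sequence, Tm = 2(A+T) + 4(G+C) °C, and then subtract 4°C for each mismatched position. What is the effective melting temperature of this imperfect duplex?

40°C

Primer base counts: A=3, T=3, G=3, C=5 → A+T=6, G+C=8
Perfect-match Tm = 2(6) + 4(8) = 12 + 32 = 44°C
Mismatches (positions where the bases are not complementary): 1 (at position 6)
Effective Tm = 44 − 1×4 = 44 − 4 = 40°C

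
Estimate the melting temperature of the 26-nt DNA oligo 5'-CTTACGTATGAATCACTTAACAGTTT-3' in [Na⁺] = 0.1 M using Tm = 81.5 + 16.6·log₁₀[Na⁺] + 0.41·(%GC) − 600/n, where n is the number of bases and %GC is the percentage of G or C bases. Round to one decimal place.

Length n = 26. A=8, T=10, C=5, G=3
G+C = 8, so %GC = 8/26 × 100 = 30.769%
Salt term: 16.6 × (-1) = -16.6
GC term: 0.41 × 30.769 = 12.615; length term: −600/26 = −23.077
Tm = 81.5 + (-16.6) + 12.615 − 23.077 = 54.438 → 54.4°C

54.4°C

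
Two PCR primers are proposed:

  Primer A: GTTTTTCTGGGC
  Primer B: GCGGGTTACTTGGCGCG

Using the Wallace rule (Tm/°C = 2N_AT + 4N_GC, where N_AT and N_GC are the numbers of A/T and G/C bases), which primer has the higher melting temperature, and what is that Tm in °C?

Primer B, 58°C

Primer A: A+T=6, G+C=6 → Tm = 2(6)+4(6) = 36°C
Primer B: A+T=5, G+C=12 → Tm = 2(5)+4(12) = 58°C
36°C vs 58°C → primer B is higher.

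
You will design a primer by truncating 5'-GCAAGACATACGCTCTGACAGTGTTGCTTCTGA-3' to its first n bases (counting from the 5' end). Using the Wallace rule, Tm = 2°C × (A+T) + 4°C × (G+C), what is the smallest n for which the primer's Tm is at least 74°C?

First 24 bases: GCAAGACATACGCTCTGACAGTGT → Tm = 72°C (< 74°C)
First 25 bases: GCAAGACATACGCTCTGACAGTGTT → Tm = 74°C (≥ 74°C)
Since every base adds ≥2°C, Tm only increases with n, so the threshold is first crossed at n = 25.

n = 25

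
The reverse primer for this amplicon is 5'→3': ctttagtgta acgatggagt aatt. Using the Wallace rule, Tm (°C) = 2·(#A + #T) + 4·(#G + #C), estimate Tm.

64°C

Counting bases: G=6, T=9, C=2, A=7
AT pairs contribute 16, GC pairs contribute 8.
Tm = 4·8 + 2·16 = 32 + 32 = 64°C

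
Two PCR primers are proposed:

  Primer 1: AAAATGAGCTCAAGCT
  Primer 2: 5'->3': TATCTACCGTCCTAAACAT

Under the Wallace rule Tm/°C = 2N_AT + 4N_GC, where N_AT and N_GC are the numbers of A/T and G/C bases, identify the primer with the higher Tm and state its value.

Primer 1: A+T=10, G+C=6 → Tm = 2(10)+4(6) = 44°C
Primer 2: A+T=12, G+C=7 → Tm = 2(12)+4(7) = 52°C
44°C vs 52°C → primer 2 is higher.

Primer 2, 52°C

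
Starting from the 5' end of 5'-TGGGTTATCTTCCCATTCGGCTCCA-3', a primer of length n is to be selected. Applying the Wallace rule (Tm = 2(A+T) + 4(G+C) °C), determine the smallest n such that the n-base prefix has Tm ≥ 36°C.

First 12 bases: TGGGTTATCTTC → Tm = 34°C (< 36°C)
First 13 bases: TGGGTTATCTTCC → Tm = 38°C (≥ 36°C)
Each additional base adds 2°C (A/T) or 4°C (G/C), so Tm is non-decreasing in n; n = 13 is the first length to reach 36°C.

n = 13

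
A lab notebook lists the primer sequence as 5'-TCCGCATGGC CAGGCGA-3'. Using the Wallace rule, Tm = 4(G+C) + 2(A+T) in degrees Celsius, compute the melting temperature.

G=6, C=6, A=3, T=2
A+T = 5, G+C = 12
Tm = 2×5 + 4×12 = 58°C

58°C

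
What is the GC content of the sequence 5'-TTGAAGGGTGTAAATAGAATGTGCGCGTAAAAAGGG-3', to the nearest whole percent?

A=13, G=13, C=2, T=8
G+C = 13 + 2 = 15 out of 36 bases
%GC = 15/36 × 100 = 41.67% ≈ 42%

42%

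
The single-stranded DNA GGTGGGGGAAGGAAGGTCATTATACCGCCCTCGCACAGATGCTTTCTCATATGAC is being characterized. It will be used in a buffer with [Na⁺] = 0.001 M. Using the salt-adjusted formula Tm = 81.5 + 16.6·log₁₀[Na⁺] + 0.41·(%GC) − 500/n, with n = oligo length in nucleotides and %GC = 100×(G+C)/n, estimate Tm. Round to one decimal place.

44.2°C

Length n = 55. Base counts: G=16, T=13, A=13, C=13
G+C = 29, so %GC = 29/55 × 100 = 52.727%
Salt term: 16.6 × (-3) = -49.8
GC term: 0.41 × 52.727 = 21.618; length term: −500/55 = −9.091
Tm = 81.5 + (-49.8) + 21.618 − 9.091 = 44.227 → 44.2°C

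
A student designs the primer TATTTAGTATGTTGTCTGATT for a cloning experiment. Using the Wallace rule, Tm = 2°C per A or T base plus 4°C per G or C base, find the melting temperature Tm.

52°C

Base counts: A=4, T=12, G=4, C=1
AT pairs contribute 16, GC pairs contribute 5.
Tm = 2×16 + 4×5 = 52°C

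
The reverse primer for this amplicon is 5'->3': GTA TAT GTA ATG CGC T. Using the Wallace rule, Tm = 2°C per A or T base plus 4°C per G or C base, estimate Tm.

Scanning the sequence gives C=2, A=4, G=4, T=6.
So N_AT = 10 and N_GC = 6.
Tm = 4·6 + 2·10 = 24 + 20 = 44°C

44°C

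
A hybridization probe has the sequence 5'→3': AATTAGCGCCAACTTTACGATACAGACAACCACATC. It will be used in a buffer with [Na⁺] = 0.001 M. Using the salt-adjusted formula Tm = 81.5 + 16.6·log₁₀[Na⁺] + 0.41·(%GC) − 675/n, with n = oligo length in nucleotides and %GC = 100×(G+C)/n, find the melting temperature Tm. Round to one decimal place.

30.0°C

Length n = 36. Counting bases: A=14, G=4, C=11, T=7
G+C = 15, so %GC = 15/36 × 100 = 41.667%
Salt term: 16.6 × (-3) = -49.8
GC term: 0.41 × 41.667 = 17.083; length term: −675/36 = −18.75
Tm = 81.5 + (-49.8) + 17.083 − 18.75 = 30.033 → 30.0°C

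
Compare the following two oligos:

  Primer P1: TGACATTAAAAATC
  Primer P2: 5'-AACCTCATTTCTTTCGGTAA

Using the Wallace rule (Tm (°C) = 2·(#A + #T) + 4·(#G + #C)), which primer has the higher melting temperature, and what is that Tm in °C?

Primer P1: A+T=11, G+C=3 → Tm = 2(11)+4(3) = 34°C
Primer P2: A+T=13, G+C=7 → Tm = 2(13)+4(7) = 54°C
34°C vs 54°C → primer P2 is higher.

Primer P2, 54°C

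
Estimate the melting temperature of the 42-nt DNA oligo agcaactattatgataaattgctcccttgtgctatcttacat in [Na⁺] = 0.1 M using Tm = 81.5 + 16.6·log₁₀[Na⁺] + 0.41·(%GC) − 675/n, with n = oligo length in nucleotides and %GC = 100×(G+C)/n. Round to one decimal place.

Length n = 42. Base counts: C=9, G=5, A=12, T=16
G+C = 14, so %GC = 14/42 × 100 = 33.333%
Salt term: 16.6 × (-1) = -16.6
GC term: 0.41 × 33.333 = 13.667; length term: −675/42 = −16.071
Tm = 81.5 + (-16.6) + 13.667 − 16.071 = 62.496 → 62.5°C

62.5°C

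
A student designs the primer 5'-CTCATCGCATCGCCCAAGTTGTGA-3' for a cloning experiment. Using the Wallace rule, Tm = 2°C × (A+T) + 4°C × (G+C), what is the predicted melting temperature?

74°C

Base counts: A=5, G=5, T=6, C=8
AT pairs contribute 11, GC pairs contribute 13.
Tm = 4·13 + 2·11 = 52 + 22 = 74°C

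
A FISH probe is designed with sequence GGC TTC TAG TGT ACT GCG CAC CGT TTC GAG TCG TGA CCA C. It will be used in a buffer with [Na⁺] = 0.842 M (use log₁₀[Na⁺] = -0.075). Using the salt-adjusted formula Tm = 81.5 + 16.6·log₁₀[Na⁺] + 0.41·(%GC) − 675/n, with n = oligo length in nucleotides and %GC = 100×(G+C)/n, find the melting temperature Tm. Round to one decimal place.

Length n = 40. Scanning the sequence gives T=11, C=12, A=6, G=11.
G+C = 23, so %GC = 23/40 × 100 = 57.5%
Salt term: 16.6 × (-0.075) = -1.245
GC term: 0.41 × 57.5 = 23.575; length term: −675/40 = −16.875
Tm = 81.5 + (-1.245) + 23.575 − 16.875 = 86.955 → 87.0°C

87.0°C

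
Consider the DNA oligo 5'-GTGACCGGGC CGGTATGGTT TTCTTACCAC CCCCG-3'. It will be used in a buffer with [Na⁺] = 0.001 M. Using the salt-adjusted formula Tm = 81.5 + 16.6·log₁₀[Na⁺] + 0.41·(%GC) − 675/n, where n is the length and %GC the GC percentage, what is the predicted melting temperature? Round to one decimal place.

38.2°C

Length n = 35. G=10, C=12, T=9, A=4
G+C = 22, so %GC = 22/35 × 100 = 62.857%
Salt term: 16.6 × (-3) = -49.8
GC term: 0.41 × 62.857 = 25.771; length term: −675/35 = −19.286
Tm = 81.5 + (-49.8) + 25.771 − 19.286 = 38.185 → 38.2°C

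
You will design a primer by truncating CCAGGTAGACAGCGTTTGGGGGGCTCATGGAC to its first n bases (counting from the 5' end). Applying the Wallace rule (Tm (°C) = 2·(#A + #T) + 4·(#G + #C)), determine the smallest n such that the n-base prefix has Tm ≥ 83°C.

First 25 bases: CCAGGTAGACAGCGTTTGGGGGGCT → Tm = 82°C (< 83°C)
First 26 bases: CCAGGTAGACAGCGTTTGGGGGGCTC → Tm = 86°C (≥ 83°C)
Since every base adds ≥2°C, Tm only increases with n, so the threshold is first crossed at n = 26.

n = 26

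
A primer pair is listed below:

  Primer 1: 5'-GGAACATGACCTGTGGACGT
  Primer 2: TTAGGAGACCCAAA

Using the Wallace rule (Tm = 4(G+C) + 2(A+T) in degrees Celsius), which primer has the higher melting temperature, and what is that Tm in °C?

Primer 1, 62°C

Primer 1: A+T=9, G+C=11 → Tm = 2(9)+4(11) = 62°C
Primer 2: A+T=8, G+C=6 → Tm = 2(8)+4(6) = 40°C
62°C vs 40°C → primer 1 is higher.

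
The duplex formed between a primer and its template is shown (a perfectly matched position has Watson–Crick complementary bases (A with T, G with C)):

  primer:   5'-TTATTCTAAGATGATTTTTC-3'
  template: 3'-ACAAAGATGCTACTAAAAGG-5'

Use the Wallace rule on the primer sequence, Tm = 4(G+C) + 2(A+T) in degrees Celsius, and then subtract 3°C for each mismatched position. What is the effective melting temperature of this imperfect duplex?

Primer base counts: A=5, T=11, G=2, C=2 → A+T=16, G+C=4
Perfect-match Tm = 2(16) + 4(4) = 32 + 16 = 48°C
Mismatches (positions where the bases are not complementary): 4 (at positions 2, 3, 9, 19)
Effective Tm = 48 − 4×3 = 48 − 12 = 36°C

36°C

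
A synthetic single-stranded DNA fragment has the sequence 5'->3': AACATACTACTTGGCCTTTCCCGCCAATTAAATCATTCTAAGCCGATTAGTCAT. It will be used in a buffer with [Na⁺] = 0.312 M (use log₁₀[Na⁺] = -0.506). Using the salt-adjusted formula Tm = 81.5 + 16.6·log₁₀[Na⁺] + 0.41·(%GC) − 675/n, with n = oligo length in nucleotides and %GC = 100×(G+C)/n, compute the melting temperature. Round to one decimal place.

76.5°C

Length n = 54. Counting bases: T=17, C=15, G=6, A=16
G+C = 21, so %GC = 21/54 × 100 = 38.889%
Salt term: 16.6 × (-0.506) = -8.4
GC term: 0.41 × 38.889 = 15.944; length term: −675/54 = −12.5
Tm = 81.5 + (-8.4) + 15.944 − 12.5 = 76.544 → 76.5°C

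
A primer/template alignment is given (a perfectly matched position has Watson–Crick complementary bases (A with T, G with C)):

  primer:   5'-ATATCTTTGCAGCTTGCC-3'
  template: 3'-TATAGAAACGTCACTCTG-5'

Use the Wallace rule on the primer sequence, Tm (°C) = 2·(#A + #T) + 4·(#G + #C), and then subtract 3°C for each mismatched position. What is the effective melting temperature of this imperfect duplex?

Primer base counts: A=3, T=7, G=3, C=5 → A+T=10, G+C=8
Perfect-match Tm = 2(10) + 4(8) = 20 + 32 = 52°C
Mismatches (positions where the bases are not complementary): 4 (at positions 13, 14, 15, 17)
Effective Tm = 52 − 4×3 = 52 − 12 = 40°C

40°C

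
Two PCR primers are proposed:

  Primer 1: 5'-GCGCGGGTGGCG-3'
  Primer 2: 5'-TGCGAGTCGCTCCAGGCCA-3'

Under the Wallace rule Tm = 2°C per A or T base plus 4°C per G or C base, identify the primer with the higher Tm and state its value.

Primer 1: A+T=1, G+C=11 → Tm = 2(1)+4(11) = 46°C
Primer 2: A+T=6, G+C=13 → Tm = 2(6)+4(13) = 64°C
46°C vs 64°C → primer 2 is higher.

Primer 2, 64°C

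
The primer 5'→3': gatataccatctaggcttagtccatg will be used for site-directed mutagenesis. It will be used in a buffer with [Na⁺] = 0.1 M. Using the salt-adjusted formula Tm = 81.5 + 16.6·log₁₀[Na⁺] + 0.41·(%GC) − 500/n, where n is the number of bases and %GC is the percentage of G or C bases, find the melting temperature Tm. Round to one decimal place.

63.0°C

Length n = 26. Counting bases: A=7, C=6, T=8, G=5
G+C = 11, so %GC = 11/26 × 100 = 42.308%
Salt term: 16.6 × (-1) = -16.6
GC term: 0.41 × 42.308 = 17.346; length term: −500/26 = −19.231
Tm = 81.5 + (-16.6) + 17.346 − 19.231 = 63.015 → 63.0°C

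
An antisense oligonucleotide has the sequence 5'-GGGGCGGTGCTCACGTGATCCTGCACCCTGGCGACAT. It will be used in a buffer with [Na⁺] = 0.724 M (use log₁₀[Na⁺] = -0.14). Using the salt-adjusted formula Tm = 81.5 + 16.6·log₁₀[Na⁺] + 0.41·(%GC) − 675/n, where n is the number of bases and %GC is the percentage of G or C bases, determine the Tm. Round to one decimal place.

88.6°C

Length n = 37. Counting bases: A=5, G=13, T=7, C=12
G+C = 25, so %GC = 25/37 × 100 = 67.568%
Salt term: 16.6 × (-0.14) = -2.324
GC term: 0.41 × 67.568 = 27.703; length term: −675/37 = −18.243
Tm = 81.5 + (-2.324) + 27.703 − 18.243 = 88.636 → 88.6°C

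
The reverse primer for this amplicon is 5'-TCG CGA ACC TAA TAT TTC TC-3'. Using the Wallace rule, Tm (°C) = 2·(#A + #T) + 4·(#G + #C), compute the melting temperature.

A=5, C=6, T=7, G=2
A+T = 12, G+C = 8
Tm = 4·8 + 2·12 = 32 + 24 = 56°C

56°C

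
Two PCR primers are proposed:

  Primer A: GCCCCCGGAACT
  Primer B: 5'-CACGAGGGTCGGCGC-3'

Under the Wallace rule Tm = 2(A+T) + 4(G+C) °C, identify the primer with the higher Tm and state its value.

Primer A: A+T=3, G+C=9 → Tm = 2(3)+4(9) = 42°C
Primer B: A+T=3, G+C=12 → Tm = 2(3)+4(12) = 54°C
42°C vs 54°C → primer B is higher.

Primer B, 54°C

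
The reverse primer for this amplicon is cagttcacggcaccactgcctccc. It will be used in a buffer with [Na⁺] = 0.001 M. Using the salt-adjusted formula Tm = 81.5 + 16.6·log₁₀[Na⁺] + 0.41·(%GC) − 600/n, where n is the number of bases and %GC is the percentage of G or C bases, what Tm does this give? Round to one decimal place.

34.0°C

Length n = 24. Scanning the sequence gives G=4, A=4, C=12, T=4.
G+C = 16, so %GC = 16/24 × 100 = 66.667%
Salt term: 16.6 × (-3) = -49.8
GC term: 0.41 × 66.667 = 27.333; length term: −600/24 = −25
Tm = 81.5 + (-49.8) + 27.333 − 25 = 34.033 → 34.0°C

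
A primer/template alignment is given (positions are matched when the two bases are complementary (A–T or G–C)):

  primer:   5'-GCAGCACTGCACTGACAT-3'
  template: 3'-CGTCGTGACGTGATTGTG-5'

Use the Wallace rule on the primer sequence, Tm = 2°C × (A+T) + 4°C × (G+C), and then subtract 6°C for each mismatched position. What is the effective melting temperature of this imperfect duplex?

Primer base counts: A=5, T=3, G=4, C=6 → A+T=8, G+C=10
Perfect-match Tm = 2(8) + 4(10) = 16 + 40 = 56°C
Mismatches (positions where the bases are not complementary): 2 (at positions 14, 18)
Effective Tm = 56 − 2×6 = 56 − 12 = 44°C

44°C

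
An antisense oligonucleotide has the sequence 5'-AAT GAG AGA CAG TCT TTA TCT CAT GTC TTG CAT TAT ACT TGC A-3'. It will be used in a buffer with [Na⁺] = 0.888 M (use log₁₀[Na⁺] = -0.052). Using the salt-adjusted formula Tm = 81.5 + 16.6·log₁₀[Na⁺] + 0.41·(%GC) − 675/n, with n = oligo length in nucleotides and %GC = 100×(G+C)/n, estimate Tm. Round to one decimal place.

79.2°C

Length n = 43. Scanning the sequence gives A=12, T=16, C=8, G=7.
G+C = 15, so %GC = 15/43 × 100 = 34.884%
Salt term: 16.6 × (-0.052) = -0.863
GC term: 0.41 × 34.884 = 14.302; length term: −675/43 = −15.698
Tm = 81.5 + (-0.863) + 14.302 − 15.698 = 79.241 → 79.2°C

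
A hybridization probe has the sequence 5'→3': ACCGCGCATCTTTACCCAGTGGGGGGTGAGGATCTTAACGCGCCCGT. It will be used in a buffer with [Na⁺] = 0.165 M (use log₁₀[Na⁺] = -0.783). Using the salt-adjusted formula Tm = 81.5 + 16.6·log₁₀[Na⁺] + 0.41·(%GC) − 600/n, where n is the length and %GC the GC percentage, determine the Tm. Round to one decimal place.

81.0°C

Length n = 47. Counting bases: G=15, A=8, T=10, C=14
G+C = 29, so %GC = 29/47 × 100 = 61.702%
Salt term: 16.6 × (-0.783) = -12.998
GC term: 0.41 × 61.702 = 25.298; length term: −600/47 = −12.766
Tm = 81.5 + (-12.998) + 25.298 − 12.766 = 81.034 → 81.0°C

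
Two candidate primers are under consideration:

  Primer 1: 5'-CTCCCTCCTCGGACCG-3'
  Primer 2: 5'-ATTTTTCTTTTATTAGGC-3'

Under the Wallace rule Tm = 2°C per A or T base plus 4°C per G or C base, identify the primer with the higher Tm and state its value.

Primer 1, 56°C

Primer 1: A+T=4, G+C=12 → Tm = 2(4)+4(12) = 56°C
Primer 2: A+T=14, G+C=4 → Tm = 2(14)+4(4) = 44°C
56°C vs 44°C → primer 1 is higher.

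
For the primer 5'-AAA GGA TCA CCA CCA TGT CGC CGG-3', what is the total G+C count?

Counting bases: C=8, A=7, G=6, T=3
G+C = 6 + 8 = 14

14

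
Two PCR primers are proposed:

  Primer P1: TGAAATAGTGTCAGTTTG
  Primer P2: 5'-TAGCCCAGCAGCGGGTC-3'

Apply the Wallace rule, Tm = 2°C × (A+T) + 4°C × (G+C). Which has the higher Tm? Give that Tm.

Primer P1: A+T=12, G+C=6 → Tm = 2(12)+4(6) = 48°C
Primer P2: A+T=5, G+C=12 → Tm = 2(5)+4(12) = 58°C
48°C vs 58°C → primer P2 is higher.

Primer P2, 58°C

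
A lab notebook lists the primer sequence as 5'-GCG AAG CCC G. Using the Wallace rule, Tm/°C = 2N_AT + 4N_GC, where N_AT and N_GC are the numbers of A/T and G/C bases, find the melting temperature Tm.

Scanning the sequence gives G=4, A=2, T=0, C=4.
So N_AT = 2 and N_GC = 8.
Tm = 2(2) + 4(8) = 4 + 32 = 36°C

36°C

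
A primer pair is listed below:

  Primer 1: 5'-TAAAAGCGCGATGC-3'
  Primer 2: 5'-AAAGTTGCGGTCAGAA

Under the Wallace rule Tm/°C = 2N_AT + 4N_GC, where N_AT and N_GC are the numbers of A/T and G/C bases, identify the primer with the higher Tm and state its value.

Primer 1: A+T=7, G+C=7 → Tm = 2(7)+4(7) = 42°C
Primer 2: A+T=9, G+C=7 → Tm = 2(9)+4(7) = 46°C
42°C vs 46°C → primer 2 is higher.

Primer 2, 46°C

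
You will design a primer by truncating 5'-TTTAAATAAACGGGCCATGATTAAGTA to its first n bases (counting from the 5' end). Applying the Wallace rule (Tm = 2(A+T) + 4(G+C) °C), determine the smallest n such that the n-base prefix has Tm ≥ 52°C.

n = 19

First 18 bases: TTTAAATAAACGGGCCAT → Tm = 48°C (< 52°C)
First 19 bases: TTTAAATAAACGGGCCATG → Tm = 52°C (≥ 52°C)
Each additional base adds 2°C (A/T) or 4°C (G/C), so Tm is non-decreasing in n; n = 19 is the first length to reach 52°C.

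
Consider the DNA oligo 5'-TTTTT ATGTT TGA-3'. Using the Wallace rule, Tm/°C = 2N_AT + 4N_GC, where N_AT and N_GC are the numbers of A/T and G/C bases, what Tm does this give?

G=2, T=9, A=2, C=0
AT pairs contribute 11, GC pairs contribute 2.
Tm = 2(11) + 4(2) = 22 + 8 = 30°C

30°C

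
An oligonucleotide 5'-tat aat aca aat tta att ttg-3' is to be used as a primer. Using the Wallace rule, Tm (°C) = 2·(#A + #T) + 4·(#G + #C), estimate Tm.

Counting bases: T=10, A=9, G=1, C=1
A+T = 19, G+C = 2
Tm = 2×19 + 4×2 = 46°C

46°C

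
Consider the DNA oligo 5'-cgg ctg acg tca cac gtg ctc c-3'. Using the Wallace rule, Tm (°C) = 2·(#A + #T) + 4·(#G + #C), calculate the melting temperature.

74°C

Counting bases: A=3, C=9, T=4, G=6
AT pairs contribute 7, GC pairs contribute 15.
Tm = 2×7 + 4×15 = 74°C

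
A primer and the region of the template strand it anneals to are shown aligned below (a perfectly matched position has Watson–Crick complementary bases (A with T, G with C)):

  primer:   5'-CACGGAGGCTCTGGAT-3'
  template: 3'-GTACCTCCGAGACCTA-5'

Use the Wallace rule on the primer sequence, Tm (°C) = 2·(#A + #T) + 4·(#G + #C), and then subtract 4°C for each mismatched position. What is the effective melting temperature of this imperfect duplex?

Primer base counts: A=3, T=3, G=6, C=4 → A+T=6, G+C=10
Perfect-match Tm = 2(6) + 4(10) = 12 + 40 = 52°C
Mismatches (positions where the bases are not complementary): 1 (at position 3)
Effective Tm = 52 − 1×4 = 52 − 4 = 48°C

48°C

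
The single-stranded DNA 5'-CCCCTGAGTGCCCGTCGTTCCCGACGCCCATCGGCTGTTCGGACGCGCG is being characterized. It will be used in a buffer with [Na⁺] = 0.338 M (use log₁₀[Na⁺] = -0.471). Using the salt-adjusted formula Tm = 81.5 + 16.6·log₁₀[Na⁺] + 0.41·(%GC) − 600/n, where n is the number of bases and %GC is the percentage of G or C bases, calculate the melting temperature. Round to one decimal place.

91.6°C

Length n = 49. Scanning the sequence gives C=21, G=15, T=9, A=4.
G+C = 36, so %GC = 36/49 × 100 = 73.469%
Salt term: 16.6 × (-0.471) = -7.819
GC term: 0.41 × 73.469 = 30.122; length term: −600/49 = −12.245
Tm = 81.5 + (-7.819) + 30.122 − 12.245 = 91.558 → 91.6°C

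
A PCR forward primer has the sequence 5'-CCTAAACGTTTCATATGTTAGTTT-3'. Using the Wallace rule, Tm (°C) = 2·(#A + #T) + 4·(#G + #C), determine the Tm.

Base counts: A=6, G=3, C=4, T=11
A+T = 17, G+C = 7
Tm = 2(17) + 4(7) = 34 + 28 = 62°C

62°C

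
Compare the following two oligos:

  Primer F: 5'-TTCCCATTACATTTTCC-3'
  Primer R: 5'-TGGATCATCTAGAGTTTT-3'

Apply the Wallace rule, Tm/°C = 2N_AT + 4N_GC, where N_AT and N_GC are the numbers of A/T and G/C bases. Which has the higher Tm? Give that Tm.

Primer R, 48°C

Primer F: A+T=11, G+C=6 → Tm = 2(11)+4(6) = 46°C
Primer R: A+T=12, G+C=6 → Tm = 2(12)+4(6) = 48°C
46°C vs 48°C → primer R is higher.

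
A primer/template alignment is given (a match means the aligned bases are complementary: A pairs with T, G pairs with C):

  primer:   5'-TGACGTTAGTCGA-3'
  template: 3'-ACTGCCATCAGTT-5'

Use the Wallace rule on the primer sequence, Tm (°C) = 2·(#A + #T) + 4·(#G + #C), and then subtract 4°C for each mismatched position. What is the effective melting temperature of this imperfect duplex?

30°C

Primer base counts: A=3, T=4, G=4, C=2 → A+T=7, G+C=6
Perfect-match Tm = 2(7) + 4(6) = 14 + 24 = 38°C
Mismatches (positions where the bases are not complementary): 2 (at positions 6, 12)
Effective Tm = 38 − 2×4 = 38 − 8 = 30°C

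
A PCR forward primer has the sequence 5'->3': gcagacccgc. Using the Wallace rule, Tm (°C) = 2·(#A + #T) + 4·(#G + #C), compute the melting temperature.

36°C

Counting bases: A=2, T=0, C=5, G=3
AT pairs contribute 2, GC pairs contribute 8.
Tm = 2×2 + 4×8 = 36°C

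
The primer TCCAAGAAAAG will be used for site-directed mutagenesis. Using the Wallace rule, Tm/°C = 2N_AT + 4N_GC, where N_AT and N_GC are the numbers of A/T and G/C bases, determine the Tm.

C=2, G=2, A=6, T=1
AT pairs contribute 7, GC pairs contribute 4.
Tm = 4·4 + 2·7 = 16 + 14 = 30°C

30°C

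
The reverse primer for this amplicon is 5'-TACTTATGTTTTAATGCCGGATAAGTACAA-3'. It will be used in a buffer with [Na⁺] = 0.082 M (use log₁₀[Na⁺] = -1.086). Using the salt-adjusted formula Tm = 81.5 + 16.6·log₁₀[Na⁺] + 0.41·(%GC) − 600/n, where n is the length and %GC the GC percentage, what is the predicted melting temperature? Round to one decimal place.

Length n = 30. G=5, C=4, T=11, A=10
G+C = 9, so %GC = 9/30 × 100 = 30%
Salt term: 16.6 × (-1.086) = -18.028
GC term: 0.41 × 30 = 12.3; length term: −600/30 = −20
Tm = 81.5 + (-18.028) + 12.3 − 20 = 55.772 → 55.8°C

55.8°C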